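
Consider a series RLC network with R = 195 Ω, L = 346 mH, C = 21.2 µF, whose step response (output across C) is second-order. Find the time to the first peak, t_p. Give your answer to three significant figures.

t_p ≈ 0.0132 s

For a series RLC circuit (capacitor voltage as output), ω_n = 1/√(LC) = 1/√(346 mH · 21.2 µF) = 369 rad/s.
ζ = (R/2)·√(C/L) = (195/2)·√(21.2 µF/346 mH) = 0.763.
The damped frequency ω_d = ω_n√(1−ζ²) = 239 rad/s. t_p = π/ω_d = 0.0132 s.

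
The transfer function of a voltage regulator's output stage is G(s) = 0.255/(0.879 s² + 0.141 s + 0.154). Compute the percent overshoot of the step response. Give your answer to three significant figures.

%OS ≈ 54.2%

Dividing through by 0.879: denominator becomes s² + 0.1604 s + 0.1752.
So ω_n = √0.1752 = 0.419 rad/s and ζ = 0.1604/(2·0.419) = 0.192.
Overshoot: exp(−π·0.192/√(1−0.192²)) = 0.542, i.e. 54.2%.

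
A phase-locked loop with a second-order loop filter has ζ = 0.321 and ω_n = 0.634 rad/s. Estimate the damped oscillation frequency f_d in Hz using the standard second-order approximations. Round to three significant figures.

ω_d = ω_n√(1−ζ²) = 0.634·√0.897 = 0.600 rad/s.
f_d = ω_d/(2π) = 0.0956 Hz.

f_d ≈ 0.0956 Hz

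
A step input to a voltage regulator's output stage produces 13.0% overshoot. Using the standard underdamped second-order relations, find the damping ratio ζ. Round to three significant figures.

ζ ≈ 0.545

Inverting the overshoot relation: ζ = |ln 0.130|/√(π² + ln²0.130) = 0.545.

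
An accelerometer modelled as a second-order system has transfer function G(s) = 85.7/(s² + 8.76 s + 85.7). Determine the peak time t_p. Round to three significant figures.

t_p ≈ 0.385 s

ω_n = √85.7 = 9.26 rad/s; ζ = 8.76/(2·9.26) = 0.473.
ω_d = 9.26·√(1 − 0.473²) = 8.16 rad/s. Then t_p = π/ω_d = 0.385 s.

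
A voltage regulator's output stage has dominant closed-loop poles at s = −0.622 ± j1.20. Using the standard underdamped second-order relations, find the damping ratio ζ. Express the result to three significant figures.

|pole| = ω_n = √(0.622² + 1.20²) = 1.35 rad/s; ζ = cos θ = σ/ω_n = 0.460.

ζ ≈ 0.460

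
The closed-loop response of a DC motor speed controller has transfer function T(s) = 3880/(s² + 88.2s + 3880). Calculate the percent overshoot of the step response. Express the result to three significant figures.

Comparing the denominator to s² + 2ζω_n s + ω_n²: ω_n = √3880 = 62.3 rad/s, and 2ζω_n = 88.2 so ζ = 88.2/(2·62.3) = 0.708.
%OS = 100·exp(−πζ/√(1−ζ²)) = 4.29%.

%OS ≈ 4.29%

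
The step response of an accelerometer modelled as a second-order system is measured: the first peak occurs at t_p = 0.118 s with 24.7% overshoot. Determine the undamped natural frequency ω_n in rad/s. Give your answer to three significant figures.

ω_n ≈ 29.1 rad/s

ζ from %OS: ζ = |ln 0.247|/√(π²+ln²0.247) = 0.407.
From t_p = π/ω_d, ω_d = π/0.118 = 26.6 rad/s, so ω_n = ω_d/√(1−ζ²) = 29.1 rad/s.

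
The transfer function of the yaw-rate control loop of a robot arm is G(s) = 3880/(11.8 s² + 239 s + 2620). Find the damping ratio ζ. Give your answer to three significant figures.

Dividing through by 11.8: denominator becomes s² + 20.25 s + 222.0.
So ω_n = √222.0 = 14.9 rad/s and ζ = 20.25/(2·14.9) = 0.680.

ζ ≈ 0.680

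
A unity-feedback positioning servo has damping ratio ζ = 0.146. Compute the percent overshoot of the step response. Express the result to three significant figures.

%OS ≈ 62.9%

For an underdamped second-order system, %OS = 100·exp(−πζ/√(1−ζ²)).
πζ/√(1−ζ²) = π·0.146/√(1−0.0213) = 0.4636, so %OS = 100·e^(−0.4636) = 62.9%.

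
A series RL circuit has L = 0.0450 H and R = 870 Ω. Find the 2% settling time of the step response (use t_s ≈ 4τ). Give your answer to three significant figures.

t_s ≈ 0.000207 s

τ = L/R = 0.0450/870 = 0.0000517 s.
t_s ≈ 4τ = 0.000207 s.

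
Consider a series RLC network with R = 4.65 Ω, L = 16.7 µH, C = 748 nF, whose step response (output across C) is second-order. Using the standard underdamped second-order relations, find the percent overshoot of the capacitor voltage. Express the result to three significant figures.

For a series RLC circuit (capacitor voltage as output), ω_n = 1/√(LC) = 1/√(16.7 µH · 748 nF) = 283000 rad/s.
ζ = (R/2)·√(C/L) = (4.65/2)·√(748 nF/16.7 µH) = 0.492.
%OS = 100·exp(−πζ/√(1−ζ²)) = 16.9%.

%OS ≈ 16.9%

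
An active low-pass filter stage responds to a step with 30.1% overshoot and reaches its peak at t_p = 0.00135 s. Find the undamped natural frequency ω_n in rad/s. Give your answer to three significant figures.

From the overshoot, ζ = −ln(OS)/√(π²+ln²(OS)) = 0.357.
From t_p = π/ω_d, ω_d = π/0.00135 = 2330 rad/s, so ω_n = ω_d/√(1−ζ²) = 2490 rad/s.

ω_n ≈ 2490 rad/s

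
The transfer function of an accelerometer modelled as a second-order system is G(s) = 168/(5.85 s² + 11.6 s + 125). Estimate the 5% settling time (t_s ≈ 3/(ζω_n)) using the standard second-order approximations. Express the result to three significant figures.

t_s ≈ 3.03 s

Dividing through by 5.85: denominator becomes s² + 1.983 s + 21.37.
So ω_n = √21.37 = 4.62 rad/s and ζ = 1.983/(2·4.62) = 0.214.
t_s ≈ 3/(ζω_n) = 3.03 s.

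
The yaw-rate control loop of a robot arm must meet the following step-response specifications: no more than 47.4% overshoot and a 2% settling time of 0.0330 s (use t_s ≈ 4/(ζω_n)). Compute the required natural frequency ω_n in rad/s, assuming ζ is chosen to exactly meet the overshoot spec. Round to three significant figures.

From %OS = 100·exp(−πζ/√(1−ζ²)), invert to get ζ = −ln(OS)/√(π² + ln²(OS)) with OS = 0.474.
−ln 0.474 = 0.7465, so ζ = 0.7465/√(π² + 0.5573) = 0.231.
Then ω_n = 4/(ζ t_s) = 4/(0.231 × 0.0330) = 524 rad/s.

ω_n ≈ 524 rad/s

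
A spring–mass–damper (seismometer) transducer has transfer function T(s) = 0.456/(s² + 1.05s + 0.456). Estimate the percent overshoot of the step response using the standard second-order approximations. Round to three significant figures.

ω_n = √0.456 = 0.675 rad/s; ζ = 1.05/(2·0.675) = 0.777.
Overshoot: exp(−π·0.777/√(1−0.777²)) = 0.0206, i.e. 2.06%.

%OS ≈ 2.06%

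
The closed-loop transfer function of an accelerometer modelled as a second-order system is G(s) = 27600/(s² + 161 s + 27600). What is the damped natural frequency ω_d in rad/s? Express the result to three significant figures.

Comparing the denominator to s² + 2ζω_n s + ω_n²: ω_n = √27600 = 166 rad/s, and 2ζω_n = 161 so ζ = 161/(2·166) = 0.485.
The damped frequency ω_d = ω_n√(1−ζ²) = 145 rad/s.

ω_d ≈ 145 rad/s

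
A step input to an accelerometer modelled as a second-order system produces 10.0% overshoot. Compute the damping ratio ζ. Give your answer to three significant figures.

ζ ≈ 0.591

Inverting the overshoot relation: ζ = |ln 0.100|/√(π² + ln²0.100) = 0.591.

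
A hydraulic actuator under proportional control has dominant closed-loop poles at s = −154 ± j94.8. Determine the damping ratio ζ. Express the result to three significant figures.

|pole| = ω_n = √(154² + 94.8²) = 181 rad/s; ζ = cos θ = σ/ω_n = 0.852.

ζ ≈ 0.852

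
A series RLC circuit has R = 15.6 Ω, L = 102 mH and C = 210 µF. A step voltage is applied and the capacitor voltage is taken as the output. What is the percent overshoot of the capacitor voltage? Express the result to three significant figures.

%OS ≈ 30.5%

For a series RLC circuit (capacitor voltage as output), ω_n = 1/√(LC) = 1/√(102 mH · 210 µF) = 216 rad/s.
ζ = (R/2)·√(C/L) = (15.6/2)·√(210 µF/102 mH) = 0.354.
Overshoot: exp(−π·0.354/√(1−0.354²)) = 0.305, i.e. 30.5%.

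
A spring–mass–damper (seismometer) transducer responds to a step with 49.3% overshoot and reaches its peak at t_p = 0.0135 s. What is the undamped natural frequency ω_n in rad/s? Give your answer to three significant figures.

ω_n ≈ 239 rad/s

From the overshoot, ζ = −ln(OS)/√(π²+ln²(OS)) = 0.220.
From t_p = π/ω_d, ω_d = π/0.0135 = 233 rad/s, so ω_n = ω_d/√(1−ζ²) = 239 rad/s.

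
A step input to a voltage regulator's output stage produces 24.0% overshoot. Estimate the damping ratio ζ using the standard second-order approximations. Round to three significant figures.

ζ ≈ 0.414

Inverting the overshoot relation: ζ = |ln 0.240|/√(π² + ln²0.240) = 0.414.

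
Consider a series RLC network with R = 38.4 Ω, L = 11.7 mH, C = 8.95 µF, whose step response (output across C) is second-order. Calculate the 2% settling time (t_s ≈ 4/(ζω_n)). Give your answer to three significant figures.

t_s ≈ 0.00244 s

For a series RLC circuit (capacitor voltage as output), ω_n = 1/√(LC) = 1/√(11.7 mH · 8.95 µF) = 3090 rad/s.
ζ = (R/2)·√(C/L) = (38.4/2)·√(8.95 µF/11.7 mH) = 0.531.
t_s ≈ 4/(ζω_n) = 0.00244 s.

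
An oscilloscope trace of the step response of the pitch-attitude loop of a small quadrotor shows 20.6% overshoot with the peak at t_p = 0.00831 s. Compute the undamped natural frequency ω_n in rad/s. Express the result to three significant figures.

ζ from %OS: ζ = |ln 0.206|/√(π²+ln²0.206) = 0.449.
From t_p = π/ω_d, ω_d = π/0.00831 = 378 rad/s, so ω_n = ω_d/√(1−ζ²) = 423 rad/s.

ω_n ≈ 423 rad/s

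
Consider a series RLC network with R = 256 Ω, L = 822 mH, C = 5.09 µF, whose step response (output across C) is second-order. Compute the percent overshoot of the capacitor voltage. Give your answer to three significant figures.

For a series RLC circuit (capacitor voltage as output), ω_n = 1/√(LC) = 1/√(822 mH · 5.09 µF) = 489 rad/s.
ζ = (R/2)·√(C/L) = (256/2)·√(5.09 µF/822 mH) = 0.319.
Overshoot: exp(−π·0.319/√(1−0.319²)) = 0.348, i.e. 34.8%.

%OS ≈ 34.8%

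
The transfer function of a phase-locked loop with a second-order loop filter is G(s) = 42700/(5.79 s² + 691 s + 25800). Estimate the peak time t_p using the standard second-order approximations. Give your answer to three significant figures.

Dividing through by 5.79: denominator becomes s² + 119.3 s + 4456.
So ω_n = √4456 = 66.8 rad/s and ζ = 119.3/(2·66.8) = 0.894.
ω_d = ω_n√(1−ζ²) = 29.9 rad/s. t_p = π/ω_d = 0.105 s.

t_p ≈ 0.105 s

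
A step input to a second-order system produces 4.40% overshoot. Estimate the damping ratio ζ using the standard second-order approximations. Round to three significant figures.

ζ = −ln(OS)/√(π² + (ln OS)²). With OS = 0.0440, ln OS = −3.124 and ζ = 3.124/4.430 = 0.705.

ζ ≈ 0.705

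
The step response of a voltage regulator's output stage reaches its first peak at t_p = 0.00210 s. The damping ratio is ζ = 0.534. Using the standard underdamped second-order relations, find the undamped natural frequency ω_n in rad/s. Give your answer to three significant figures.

Peak time t_p = π/ω_d, so ω_d = π/t_p = π/0.00210 = 1500 rad/s.
ω_n = ω_d/√(1−ζ²) = 1500/√0.715 = 1770 rad/s.

ω_n ≈ 1770 rad/s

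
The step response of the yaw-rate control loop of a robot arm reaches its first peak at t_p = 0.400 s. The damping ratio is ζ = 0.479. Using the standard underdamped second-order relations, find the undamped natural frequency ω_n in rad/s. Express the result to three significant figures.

Peak time t_p = π/ω_d, so ω_d = π/t_p = π/0.400 = 7.85 rad/s.
ω_n = ω_d/√(1−ζ²) = 7.85/√0.771 = 8.95 rad/s.

ω_n ≈ 8.95 rad/s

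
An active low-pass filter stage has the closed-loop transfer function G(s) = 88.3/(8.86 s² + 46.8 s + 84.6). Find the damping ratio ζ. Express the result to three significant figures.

ζ ≈ 0.855

Dividing through by 8.86: denominator becomes s² + 5.282 s + 9.549.
So ω_n = √9.549 = 3.09 rad/s and ζ = 5.282/(2·3.09) = 0.855.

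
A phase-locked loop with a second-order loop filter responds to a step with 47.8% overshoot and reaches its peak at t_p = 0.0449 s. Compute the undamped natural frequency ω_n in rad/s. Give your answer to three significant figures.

ω_n ≈ 71.9 rad/s

ζ from %OS: ζ = |ln 0.478|/√(π²+ln²0.478) = 0.229.
t_p = π/ω_d ⇒ ω_d = 70.0 rad/s; then ω_n = ω_d/√(1−ζ²) = 71.9 rad/s.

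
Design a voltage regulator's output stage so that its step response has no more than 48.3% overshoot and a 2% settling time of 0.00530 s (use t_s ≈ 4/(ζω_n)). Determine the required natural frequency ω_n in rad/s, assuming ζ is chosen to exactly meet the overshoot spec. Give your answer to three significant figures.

ω_n ≈ 3340 rad/s

From %OS = 100·exp(−πζ/√(1−ζ²)), invert to get ζ = −ln(OS)/√(π² + ln²(OS)) with OS = 0.483.
−ln 0.483 = 0.7277, so ζ = 0.7277/√(π² + 0.5296) = 0.226.
Then ω_n = 4/(ζ t_s) = 4/(0.226 × 0.00530) = 3340 rad/s.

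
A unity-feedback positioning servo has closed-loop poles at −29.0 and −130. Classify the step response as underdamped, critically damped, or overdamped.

overdamped

Since the poles are distinct, negative and real, the response is overdamped.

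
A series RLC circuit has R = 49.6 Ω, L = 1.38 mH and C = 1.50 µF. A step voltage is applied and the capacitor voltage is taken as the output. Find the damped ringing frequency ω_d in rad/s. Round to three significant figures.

For a series RLC circuit (capacitor voltage as output), ω_n = 1/√(LC) = 1/√(1.38 mH · 1.50 µF) = 22000 rad/s.
ζ = (R/2)·√(C/L) = (49.6/2)·√(1.50 µF/1.38 mH) = 0.818.
The damped frequency ω_d = ω_n√(1−ζ²) = 12700 rad/s.

ω_d ≈ 12700 rad/s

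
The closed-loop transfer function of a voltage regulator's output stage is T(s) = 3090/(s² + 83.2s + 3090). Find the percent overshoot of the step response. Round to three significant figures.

Comparing the denominator to s² + 2ζω_n s + ω_n²: ω_n = √3090 = 55.6 rad/s, and 2ζω_n = 83.2 so ζ = 83.2/(2·55.6) = 0.748.
%OS = 100·exp(−πζ/√(1−ζ²)) = 2.89%.

%OS ≈ 2.89%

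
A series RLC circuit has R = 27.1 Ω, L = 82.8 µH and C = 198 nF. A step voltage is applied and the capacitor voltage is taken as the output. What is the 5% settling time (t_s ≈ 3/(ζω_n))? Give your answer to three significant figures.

t_s ≈ 0.0000183 s

For a series RLC circuit (capacitor voltage as output), ω_n = 1/√(LC) = 1/√(82.8 µH · 198 nF) = 247000 rad/s.
ζ = (R/2)·√(C/L) = (27.1/2)·√(198 nF/82.8 µH) = 0.663.
t_s ≈ 3/(ζω_n) = 0.0000183 s.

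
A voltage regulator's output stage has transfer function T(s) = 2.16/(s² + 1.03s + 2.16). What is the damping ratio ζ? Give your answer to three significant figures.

ζ ≈ 0.350

ω_n = √2.16 = 1.47 rad/s; ζ = 1.03/(2·1.47) = 0.350.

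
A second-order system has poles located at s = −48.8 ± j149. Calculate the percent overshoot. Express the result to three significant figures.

|pole| = ω_n = √(48.8² + 149²) = 157 rad/s; ζ = cos θ = σ/ω_n = 0.311.
%OS = 100 e^{−πζ/√(1−ζ²)} with ζ = 0.311 gives 35.7%.

%OS ≈ 35.7%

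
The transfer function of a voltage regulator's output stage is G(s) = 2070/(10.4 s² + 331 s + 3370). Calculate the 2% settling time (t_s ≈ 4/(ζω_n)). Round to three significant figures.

t_s ≈ 0.251 s

Dividing through by 10.4: denominator becomes s² + 31.83 s + 324.0.
So ω_n = √324.0 = 18.0 rad/s and ζ = 31.83/(2·18.0) = 0.884.
t_s ≈ 4/(ζω_n) = 0.251 s.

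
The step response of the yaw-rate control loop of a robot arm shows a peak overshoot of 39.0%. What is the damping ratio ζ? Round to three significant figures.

Inverting the overshoot relation: ζ = |ln 0.390|/√(π² + ln²0.390) = 0.287.

ζ ≈ 0.287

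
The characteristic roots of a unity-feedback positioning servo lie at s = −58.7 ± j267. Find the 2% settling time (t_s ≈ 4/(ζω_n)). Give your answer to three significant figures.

For poles at −σ ± jω_d, ζω_n = σ = 58.7, so t_s ≈ 4/σ = 0.0681 s.

t_s ≈ 0.0681 s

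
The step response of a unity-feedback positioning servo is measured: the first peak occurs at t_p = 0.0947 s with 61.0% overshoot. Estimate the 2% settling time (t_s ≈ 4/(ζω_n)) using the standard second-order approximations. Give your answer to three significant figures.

t_s ≈ 0.766 s

The overshoot fixes ζ = −ln(OS)/√(π²+ln²(OS)) = 0.155.
From t_p = π/ω_d, ω_d = π/0.0947 = 33.2 rad/s, so ω_n = ω_d/√(1−ζ²) = 33.6 rad/s.
t_s ≈ 4/(ζω_n) = 4/(0.155·33.6) = 0.766 s.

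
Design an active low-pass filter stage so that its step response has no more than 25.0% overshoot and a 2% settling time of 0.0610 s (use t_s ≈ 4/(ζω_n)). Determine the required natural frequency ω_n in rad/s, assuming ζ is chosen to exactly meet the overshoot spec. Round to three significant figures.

ζ = −ln(OS)/√(π² + (ln OS)²). With OS = 0.250, ln OS = −1.386 and ζ = 1.386/3.434 = 0.404.
Then ω_n = 4/(ζ t_s) = 4/(0.404 × 0.0610) = 162 rad/s.

ω_n ≈ 162 rad/s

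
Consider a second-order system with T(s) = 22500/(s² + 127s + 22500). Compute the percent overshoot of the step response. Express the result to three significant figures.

%OS ≈ 23.0%

Matching coefficients with s² + 2ζω_n s + ω_n² gives ω_n² = 22500 ⇒ ω_n = 150 rad/s, and ζ = 127/(2ω_n) = 0.423.
%OS = 100·exp(−πζ/√(1−ζ²)) = 23.0%.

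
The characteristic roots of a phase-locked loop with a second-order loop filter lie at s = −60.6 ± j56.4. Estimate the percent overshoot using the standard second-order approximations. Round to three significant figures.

%OS ≈ 3.42%

The poles are at −σ ± jω_d with σ = 60.6 and ω_d = 56.4, so ω_n = √(σ²+ω_d²) = 82.8 rad/s and ζ = σ/ω_n = 0.732.
%OS = 100·exp(−πζ/√(1−ζ²)) = 3.42%.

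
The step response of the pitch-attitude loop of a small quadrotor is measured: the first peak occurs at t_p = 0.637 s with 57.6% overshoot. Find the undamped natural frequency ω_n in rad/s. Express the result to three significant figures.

From the overshoot, ζ = −ln(OS)/√(π²+ln²(OS)) = 0.173.
t_p = π/ω_d ⇒ ω_d = 4.93 rad/s; then ω_n = ω_d/√(1−ζ²) = 5.01 rad/s.

ω_n ≈ 5.01 rad/s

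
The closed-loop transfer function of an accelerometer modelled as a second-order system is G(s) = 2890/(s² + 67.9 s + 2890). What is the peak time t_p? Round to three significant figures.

Comparing the denominator to s² + 2ζω_n s + ω_n²: ω_n = √2890 = 53.8 rad/s, and 2ζω_n = 67.9 so ζ = 67.9/(2·53.8) = 0.632.
The damped frequency ω_d = ω_n√(1−ζ²) = 41.7 rad/s. Then t_p = π/ω_d = 0.0754 s.

t_p ≈ 0.0754 s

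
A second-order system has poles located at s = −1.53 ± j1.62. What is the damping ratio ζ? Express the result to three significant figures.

ζ ≈ 0.687

|pole| = ω_n = √(1.53² + 1.62²) = 2.23 rad/s; ζ = cos θ = σ/ω_n = 0.687.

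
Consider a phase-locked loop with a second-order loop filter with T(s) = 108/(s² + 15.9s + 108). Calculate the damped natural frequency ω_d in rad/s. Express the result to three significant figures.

ω_n = √108 = 10.4 rad/s; ζ = 15.9/(2·10.4) = 0.765.
ω_d = 10.4·√(1 − 0.765²) = 6.69 rad/s.

ω_d ≈ 6.69 rad/s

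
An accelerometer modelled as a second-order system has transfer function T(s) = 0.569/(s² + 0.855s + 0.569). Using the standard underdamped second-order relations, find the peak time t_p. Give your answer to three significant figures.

t_p ≈ 5.05 s

ω_n = √0.569 = 0.754 rad/s; ζ = 0.855/(2·0.754) = 0.567.
ω_d = 0.754·√(1 − 0.567²) = 0.621 rad/s. Then t_p = π/ω_d = 5.05 s.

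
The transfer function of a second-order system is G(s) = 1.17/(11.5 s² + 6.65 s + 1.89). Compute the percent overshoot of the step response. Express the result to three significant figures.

%OS ≈ 4.09%

Dividing through by 11.5: denominator becomes s² + 0.5783 s + 0.1643.
So ω_n = √0.1643 = 0.405 rad/s and ζ = 0.5783/(2·0.405) = 0.713.
%OS = 100 e^{−πζ/√(1−ζ²)} with ζ = 0.713 gives 4.09%.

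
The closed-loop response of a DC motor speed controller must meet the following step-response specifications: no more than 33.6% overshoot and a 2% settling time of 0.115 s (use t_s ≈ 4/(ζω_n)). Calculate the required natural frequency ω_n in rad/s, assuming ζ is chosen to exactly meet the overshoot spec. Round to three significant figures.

Inverting the overshoot relation: ζ = |ln 0.336|/√(π² + ln²0.336) = 0.328.
From t_s ≈ 4/(ζω_n): ω_n = 4/(ζ·t_s) = 4/(0.328·0.115) = 106 rad/s.

ω_n ≈ 106 rad/s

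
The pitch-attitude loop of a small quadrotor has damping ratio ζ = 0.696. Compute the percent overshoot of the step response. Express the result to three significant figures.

%OS ≈ 4.76%

For an underdamped second-order system, %OS = 100·exp(−πζ/√(1−ζ²)).
πζ/√(1−ζ²) = π·0.696/√(1−0.484) = 3.045, so %OS = 100·e^(−3.045) = 4.76%.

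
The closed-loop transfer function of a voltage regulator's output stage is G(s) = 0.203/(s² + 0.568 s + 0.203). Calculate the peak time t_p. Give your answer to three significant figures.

Matching coefficients with s² + 2ζω_n s + ω_n² gives ω_n² = 0.203 ⇒ ω_n = 0.451 rad/s, and ζ = 0.568/(2ω_n) = 0.630.
ω_d = 0.451·√(1 − 0.630²) = 0.350 rad/s. Then t_p = π/ω_d = 8.98 s.

t_p ≈ 8.98 s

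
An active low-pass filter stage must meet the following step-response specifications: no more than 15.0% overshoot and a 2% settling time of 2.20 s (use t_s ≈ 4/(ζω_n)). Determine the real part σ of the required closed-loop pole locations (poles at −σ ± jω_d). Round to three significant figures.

The settling-time spec alone fixes σ = ζω_n = 4/t_s = 4/2.20 = 1.82.
(Overshoot then fixes ζ = 0.517 and hence ω_d = σ·√(1−ζ²)/ζ = 3.01 rad/s.)

σ ≈ 1.82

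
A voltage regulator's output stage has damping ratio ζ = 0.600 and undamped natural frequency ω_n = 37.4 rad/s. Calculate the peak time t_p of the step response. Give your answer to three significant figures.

The damped frequency is ω_d = ω_n√(1−ζ²) = 37.4·√(1−0.360) = 29.9 rad/s.
Peak time t_p = π/ω_d = π/29.9 = 0.105 s.

t_p ≈ 0.105 s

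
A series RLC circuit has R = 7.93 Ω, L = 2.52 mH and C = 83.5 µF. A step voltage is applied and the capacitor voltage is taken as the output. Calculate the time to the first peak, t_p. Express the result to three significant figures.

t_p ≈ 0.00208 s

For a series RLC circuit (capacitor voltage as output), ω_n = 1/√(LC) = 1/√(2.52 mH · 83.5 µF) = 2180 rad/s.
ζ = (R/2)·√(C/L) = (7.93/2)·√(83.5 µF/2.52 mH) = 0.722.
The damped frequency ω_d = ω_n√(1−ζ²) = 1510 rad/s. t_p = π/ω_d = 0.00208 s.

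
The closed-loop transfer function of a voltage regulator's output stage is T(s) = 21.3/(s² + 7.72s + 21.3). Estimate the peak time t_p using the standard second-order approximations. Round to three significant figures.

ω_n = √21.3 = 4.62 rad/s; ζ = 7.72/(2·4.62) = 0.836.
ω_d = 4.62·√(1 − 0.836²) = 2.53 rad/s. Then t_p = π/ω_d = 1.24 s.

t_p ≈ 1.24 s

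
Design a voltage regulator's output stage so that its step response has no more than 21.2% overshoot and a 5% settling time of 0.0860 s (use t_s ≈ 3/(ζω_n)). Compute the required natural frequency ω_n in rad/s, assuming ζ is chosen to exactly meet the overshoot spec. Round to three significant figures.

ω_n ≈ 78.8 rad/s

ζ = −ln(OS)/√(π² + (ln OS)²). With OS = 0.212, ln OS = −1.551 and ζ = 1.551/3.504 = 0.443.
From t_s ≈ 3/(ζω_n): ω_n = 3/(ζ·t_s) = 3/(0.443·0.0860) = 78.8 rad/s.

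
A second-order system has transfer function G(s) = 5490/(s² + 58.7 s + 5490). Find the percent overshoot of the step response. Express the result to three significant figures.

%OS ≈ 25.8%

ω_n = √5490 = 74.1 rad/s; ζ = 58.7/(2·74.1) = 0.396.
Overshoot: exp(−π·0.396/√(1−0.396²)) = 0.258, i.e. 25.8%.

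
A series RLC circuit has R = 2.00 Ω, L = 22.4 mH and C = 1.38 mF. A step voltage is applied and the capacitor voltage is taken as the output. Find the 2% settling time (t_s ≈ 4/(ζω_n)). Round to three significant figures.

For a series RLC circuit (capacitor voltage as output), ω_n = 1/√(LC) = 1/√(22.4 mH · 1.38 mF) = 180 rad/s.
ζ = (R/2)·√(C/L) = (2.00/2)·√(1.38 mF/22.4 mH) = 0.248.
t_s ≈ 4/(ζω_n) = 0.0896 s.

t_s ≈ 0.0896 s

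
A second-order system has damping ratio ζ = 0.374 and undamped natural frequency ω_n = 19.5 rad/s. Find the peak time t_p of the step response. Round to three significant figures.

The damped frequency is ω_d = ω_n√(1−ζ²) = 19.5·√(1−0.140) = 18.1 rad/s.
Peak time t_p = π/ω_d = π/18.1 = 0.174 s.

t_p ≈ 0.174 s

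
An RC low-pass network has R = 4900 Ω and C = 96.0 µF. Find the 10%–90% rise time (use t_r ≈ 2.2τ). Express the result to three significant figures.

t_r ≈ 1.03 s

τ = RC = 4900 × 96.0 µF = 0.470 s.
t_r ≈ 2.2τ = 1.03 s.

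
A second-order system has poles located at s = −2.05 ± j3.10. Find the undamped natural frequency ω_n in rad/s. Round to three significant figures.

ω_n ≈ 3.72 rad/s

|pole| = ω_n = √(2.05² + 3.10²) = 3.72 rad/s; ζ = cos θ = σ/ω_n = 0.552.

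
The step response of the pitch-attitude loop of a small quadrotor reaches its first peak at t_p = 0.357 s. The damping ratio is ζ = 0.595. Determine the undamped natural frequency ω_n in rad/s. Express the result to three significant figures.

Peak time t_p = π/ω_d, so ω_d = π/t_p = π/0.357 = 8.80 rad/s.
ω_n = ω_d/√(1−ζ²) = 8.80/√0.646 = 10.9 rad/s.

ω_n ≈ 10.9 rad/s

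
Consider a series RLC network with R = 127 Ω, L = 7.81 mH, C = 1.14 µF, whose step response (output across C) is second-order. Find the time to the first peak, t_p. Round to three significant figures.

t_p ≈ 0.000462 s

For a series RLC circuit (capacitor voltage as output), ω_n = 1/√(LC) = 1/√(7.81 mH · 1.14 µF) = 10600 rad/s.
ζ = (R/2)·√(C/L) = (127/2)·√(1.14 µF/7.81 mH) = 0.767.
ω_d = 10600·√(1 − 0.767²) = 6800 rad/s. t_p = π/ω_d = 0.000462 s.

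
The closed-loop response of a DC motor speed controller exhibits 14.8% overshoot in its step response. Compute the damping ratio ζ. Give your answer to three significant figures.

ζ = −ln(OS)/√(π² + (ln OS)²). With OS = 0.148, ln OS = −1.911 and ζ = 1.911/3.677 = 0.520.

ζ ≈ 0.520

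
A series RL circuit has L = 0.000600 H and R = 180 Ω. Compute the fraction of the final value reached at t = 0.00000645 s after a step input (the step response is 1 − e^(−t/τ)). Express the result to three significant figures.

τ = L/R = 0.000600/180 = 0.00000333 s.
y(t)/y_∞ = 1 − e^(−t/τ) = 1 − e^(−0.00000645/0.00000333) = 1 − e^(−1.94) = 0.856.

y/y_∞ ≈ 0.856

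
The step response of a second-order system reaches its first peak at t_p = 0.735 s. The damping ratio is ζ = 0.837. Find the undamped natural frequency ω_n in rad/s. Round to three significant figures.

Peak time t_p = π/ω_d, so ω_d = π/t_p = π/0.735 = 4.27 rad/s.
ω_n = ω_d/√(1−ζ²) = 4.27/√0.299 = 7.81 rad/s.

ω_n ≈ 7.81 rad/s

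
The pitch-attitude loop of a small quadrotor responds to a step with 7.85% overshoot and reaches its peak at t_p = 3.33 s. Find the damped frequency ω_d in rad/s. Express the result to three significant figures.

ω_d ≈ 0.943 rad/s

t_p = π/ω_d, so ω_d = π/3.33 = 0.943 rad/s.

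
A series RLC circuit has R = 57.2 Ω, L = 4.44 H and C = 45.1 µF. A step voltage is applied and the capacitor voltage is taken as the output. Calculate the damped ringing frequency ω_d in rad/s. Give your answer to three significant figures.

For a series RLC circuit (capacitor voltage as output), ω_n = 1/√(LC) = 1/√(4.44 H · 45.1 µF) = 70.7 rad/s.
ζ = (R/2)·√(C/L) = (57.2/2)·√(45.1 µF/4.44 H) = 0.0912.
The damped frequency ω_d = ω_n√(1−ζ²) = 70.4 rad/s.

ω_d ≈ 70.4 rad/s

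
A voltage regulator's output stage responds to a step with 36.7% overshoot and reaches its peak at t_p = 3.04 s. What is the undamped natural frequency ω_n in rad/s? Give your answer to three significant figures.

The overshoot fixes ζ = −ln(OS)/√(π²+ln²(OS)) = 0.304.
t_p = π/ω_d ⇒ ω_d = 1.03 rad/s; then ω_n = ω_d/√(1−ζ²) = 1.08 rad/s.

ω_n ≈ 1.08 rad/s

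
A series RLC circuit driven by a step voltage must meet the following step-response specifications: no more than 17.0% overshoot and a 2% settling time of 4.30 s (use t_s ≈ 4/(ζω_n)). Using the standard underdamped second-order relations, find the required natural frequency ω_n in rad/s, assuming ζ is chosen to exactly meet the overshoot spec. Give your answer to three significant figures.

From %OS = 100·exp(−πζ/√(1−ζ²)), invert to get ζ = −ln(OS)/√(π² + ln²(OS)) with OS = 0.170.
−ln 0.170 = 1.772, so ζ = 1.772/√(π² + 3.140) = 0.491.
From t_s ≈ 4/(ζω_n): ω_n = 4/(ζ·t_s) = 4/(0.491·4.30) = 1.89 rad/s.

ω_n ≈ 1.89 rad/s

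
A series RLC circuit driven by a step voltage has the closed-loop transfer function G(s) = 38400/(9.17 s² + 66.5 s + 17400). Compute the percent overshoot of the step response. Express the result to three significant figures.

Dividing through by 9.17: denominator becomes s² + 7.252 s + 1897.
So ω_n = √1897 = 43.6 rad/s and ζ = 7.252/(2·43.6) = 0.0832.
%OS = 100·exp(−πζ/√(1−ζ²)) = 76.9%.

%OS ≈ 76.9%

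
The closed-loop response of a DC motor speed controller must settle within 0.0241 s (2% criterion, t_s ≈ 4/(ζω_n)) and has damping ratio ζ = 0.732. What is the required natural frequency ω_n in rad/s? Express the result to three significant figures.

Rearranging t_s ≈ 4/(ζω_n) gives ω_n = 4/(ζ·t_s) = 4/(0.732 × 0.0241) = 227 rad/s.

ω_n ≈ 227 rad/s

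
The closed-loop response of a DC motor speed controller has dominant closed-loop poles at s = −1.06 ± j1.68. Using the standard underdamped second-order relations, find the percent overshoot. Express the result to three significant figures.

With σ = 1.06, ω_d = 1.68: ω_n = √(σ²+ω_d²) = 1.99 rad/s, ζ = σ/ω_n = 0.534.
Overshoot: exp(−π·0.534/√(1−0.534²)) = 0.138, i.e. 13.8%.

%OS ≈ 13.8%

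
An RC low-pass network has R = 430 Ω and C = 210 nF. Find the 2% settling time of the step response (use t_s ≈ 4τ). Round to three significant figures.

τ = RC = 430 × 210 nF = 0.0000903 s.
t_s ≈ 4τ = 0.000361 s.

t_s ≈ 0.000361 s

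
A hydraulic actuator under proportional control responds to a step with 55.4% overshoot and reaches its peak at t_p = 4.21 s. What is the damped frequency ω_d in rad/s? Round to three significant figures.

t_p = π/ω_d, so ω_d = π/4.21 = 0.746 rad/s.

ω_d ≈ 0.746 rad/s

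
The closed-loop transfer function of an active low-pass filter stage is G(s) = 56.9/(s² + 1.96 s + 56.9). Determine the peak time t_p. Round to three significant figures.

ω_n = √56.9 = 7.54 rad/s; ζ = 1.96/(2·7.54) = 0.130.
The damped frequency ω_d = ω_n√(1−ζ²) = 7.48 rad/s. Then t_p = π/ω_d = 0.420 s.

t_p ≈ 0.420 s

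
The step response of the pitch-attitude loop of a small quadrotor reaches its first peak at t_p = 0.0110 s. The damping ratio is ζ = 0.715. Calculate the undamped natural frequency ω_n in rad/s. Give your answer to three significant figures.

ω_n ≈ 409 rad/s

Peak time t_p = π/ω_d, so ω_d = π/t_p = π/0.0110 = 286 rad/s.
ω_n = ω_d/√(1−ζ²) = 286/√0.489 = 409 rad/s.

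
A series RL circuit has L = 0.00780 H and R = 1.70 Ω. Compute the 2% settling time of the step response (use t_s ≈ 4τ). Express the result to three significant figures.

τ = L/R = 0.00780/1.70 = 0.00459 s.
t_s ≈ 4τ = 0.0184 s.

t_s ≈ 0.0184 s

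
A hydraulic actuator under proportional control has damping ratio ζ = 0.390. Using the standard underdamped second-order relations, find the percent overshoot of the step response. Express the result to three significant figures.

%OS ≈ 26.4%

For an underdamped second-order system, %OS = 100·exp(−πζ/√(1−ζ²)).
πζ/√(1−ζ²) = π·0.390/√(1−0.152) = 1.331, so %OS = 100·e^(−1.331) = 26.4%.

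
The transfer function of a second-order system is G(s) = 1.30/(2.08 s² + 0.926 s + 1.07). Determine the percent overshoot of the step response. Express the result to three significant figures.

Dividing through by 2.08: denominator becomes s² + 0.4452 s + 0.5144.
So ω_n = √0.5144 = 0.717 rad/s and ζ = 0.4452/(2·0.717) = 0.310.
%OS = 100 e^{−πζ/√(1−ζ²)} with ζ = 0.310 gives 35.9%.

%OS ≈ 35.9%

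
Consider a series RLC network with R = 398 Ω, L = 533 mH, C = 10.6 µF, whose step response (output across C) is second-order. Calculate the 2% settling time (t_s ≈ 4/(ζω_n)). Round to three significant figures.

t_s ≈ 0.0107 s

For a series RLC circuit (capacitor voltage as output), ω_n = 1/√(LC) = 1/√(533 mH · 10.6 µF) = 421 rad/s.
ζ = (R/2)·√(C/L) = (398/2)·√(10.6 µF/533 mH) = 0.887.
t_s ≈ 4/(ζω_n) = 0.0107 s.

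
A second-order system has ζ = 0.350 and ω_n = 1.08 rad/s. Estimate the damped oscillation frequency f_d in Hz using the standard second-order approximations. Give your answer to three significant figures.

f_d ≈ 0.161 Hz

ω_d = ω_n√(1−ζ²) = 1.08·√0.878 = 1.01 rad/s.
f_d = ω_d/(2π) = 0.161 Hz.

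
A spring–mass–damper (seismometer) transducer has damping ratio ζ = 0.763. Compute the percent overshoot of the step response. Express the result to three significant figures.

%OS ≈ 2.45%

For an underdamped second-order system, %OS = 100·exp(−πζ/√(1−ζ²)).
πζ/√(1−ζ²) = π·0.763/√(1−0.582) = 3.708, so %OS = 100·e^(−3.708) = 2.45%.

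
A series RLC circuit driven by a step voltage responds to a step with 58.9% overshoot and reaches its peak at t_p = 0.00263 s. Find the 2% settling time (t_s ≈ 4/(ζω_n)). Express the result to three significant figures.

t_s ≈ 0.0199 s

ζ from %OS: ζ = |ln 0.589|/√(π²+ln²0.589) = 0.166.
From t_p = π/ω_d, ω_d = π/0.00263 = 1190 rad/s, so ω_n = ω_d/√(1−ζ²) = 1210 rad/s.
t_s ≈ 4/(ζω_n) = 4/(0.166·1210) = 0.0199 s.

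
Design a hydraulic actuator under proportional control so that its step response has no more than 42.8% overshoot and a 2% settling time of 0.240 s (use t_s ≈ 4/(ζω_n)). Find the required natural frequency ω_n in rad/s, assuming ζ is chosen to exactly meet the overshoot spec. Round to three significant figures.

Inverting the overshoot relation: ζ = |ln 0.428|/√(π² + ln²0.428) = 0.261.
Then ω_n = 4/(ζ t_s) = 4/(0.261 × 0.240) = 63.9 rad/s.

ω_n ≈ 63.9 rad/s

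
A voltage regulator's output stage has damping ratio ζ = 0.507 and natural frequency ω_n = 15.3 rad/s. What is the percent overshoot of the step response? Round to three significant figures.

%OS ≈ 15.8%

For an underdamped second-order system, %OS = 100·exp(−πζ/√(1−ζ²)).
πζ/√(1−ζ²) = π·0.507/√(1−0.257) = 1.848, so %OS = 100·e^(−1.848) = 15.8%.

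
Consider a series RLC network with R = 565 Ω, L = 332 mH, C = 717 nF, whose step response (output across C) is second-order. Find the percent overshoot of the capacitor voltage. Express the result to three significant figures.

For a series RLC circuit (capacitor voltage as output), ω_n = 1/√(LC) = 1/√(332 mH · 717 nF) = 2050 rad/s.
ζ = (R/2)·√(C/L) = (565/2)·√(717 nF/332 mH) = 0.415.
Overshoot: exp(−π·0.415/√(1−0.415²)) = 0.238, i.e. 23.8%.

%OS ≈ 23.8%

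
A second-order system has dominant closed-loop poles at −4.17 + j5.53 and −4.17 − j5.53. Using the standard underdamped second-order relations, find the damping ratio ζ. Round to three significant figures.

The poles are at −σ ± jω_d with σ = 4.17 and ω_d = 5.53, so ω_n = √(σ²+ω_d²) = 6.93 rad/s and ζ = σ/ω_n = 0.602.

ζ ≈ 0.602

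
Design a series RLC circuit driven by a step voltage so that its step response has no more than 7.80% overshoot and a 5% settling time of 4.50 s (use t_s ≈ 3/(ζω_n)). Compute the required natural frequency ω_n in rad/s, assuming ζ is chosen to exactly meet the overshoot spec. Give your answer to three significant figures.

ω_n ≈ 1.06 rad/s

Inverting the overshoot relation: ζ = |ln 0.0780|/√(π² + ln²0.0780) = 0.630.
From t_s ≈ 3/(ζω_n): ω_n = 3/(ζ·t_s) = 3/(0.630·4.50) = 1.06 rad/s.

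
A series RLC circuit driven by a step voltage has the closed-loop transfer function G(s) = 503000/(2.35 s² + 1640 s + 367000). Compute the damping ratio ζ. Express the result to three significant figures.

Dividing through by 2.35: denominator becomes s² + 697.9 s + 156200.
So ω_n = √156200 = 395 rad/s and ζ = 697.9/(2·395) = 0.883.

ζ ≈ 0.883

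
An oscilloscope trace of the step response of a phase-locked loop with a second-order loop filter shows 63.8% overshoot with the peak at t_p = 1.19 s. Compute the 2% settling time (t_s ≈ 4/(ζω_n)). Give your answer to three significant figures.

ζ from %OS: ζ = |ln 0.638|/√(π²+ln²0.638) = 0.142.
t_p = π/ω_d ⇒ ω_d = 2.64 rad/s; then ω_n = ω_d/√(1−ζ²) = 2.67 rad/s.
t_s ≈ 4/(ζω_n) = 4/(0.142·2.67) = 10.6 s.

t_s ≈ 10.6 s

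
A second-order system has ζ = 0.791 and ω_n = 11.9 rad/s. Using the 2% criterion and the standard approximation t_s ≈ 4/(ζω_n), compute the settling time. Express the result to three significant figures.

t_s ≈ 0.425 s

t_s ≈ 4/(ζω_n) = 4/(0.791 × 11.9) = 0.425 s.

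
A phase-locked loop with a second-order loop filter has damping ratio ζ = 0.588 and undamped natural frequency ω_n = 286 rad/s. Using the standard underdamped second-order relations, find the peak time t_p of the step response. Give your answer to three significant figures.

t_p ≈ 0.0136 s

The damped frequency is ω_d = ω_n√(1−ζ²) = 286·√(1−0.346) = 231 rad/s.
Peak time t_p = π/ω_d = π/231 = 0.0136 s.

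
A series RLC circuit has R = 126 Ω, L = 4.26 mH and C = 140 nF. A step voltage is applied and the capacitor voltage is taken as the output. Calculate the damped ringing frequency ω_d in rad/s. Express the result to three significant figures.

ω_d ≈ 38200 rad/s

For a series RLC circuit (capacitor voltage as output), ω_n = 1/√(LC) = 1/√(4.26 mH · 140 nF) = 40900 rad/s.
ζ = (R/2)·√(C/L) = (126/2)·√(140 nF/4.26 mH) = 0.361.
ω_d = 40900·√(1 − 0.361²) = 38200 rad/s.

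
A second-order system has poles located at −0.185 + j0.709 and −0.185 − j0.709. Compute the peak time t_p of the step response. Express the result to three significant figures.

t_p = π/ω_d with ω_d = 0.709 (the imaginary part), so t_p = 4.43 s.

t_p ≈ 4.43 s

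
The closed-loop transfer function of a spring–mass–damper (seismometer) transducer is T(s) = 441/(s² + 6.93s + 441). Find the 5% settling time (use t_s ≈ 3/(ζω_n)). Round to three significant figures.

t_s ≈ 0.866 s

ω_n = √441 = 21.0 rad/s; ζ = 6.93/(2·21.0) = 0.165.
t_s ≈ 3/(ζω_n) = 3/(0.165·21.0) = 0.866 s.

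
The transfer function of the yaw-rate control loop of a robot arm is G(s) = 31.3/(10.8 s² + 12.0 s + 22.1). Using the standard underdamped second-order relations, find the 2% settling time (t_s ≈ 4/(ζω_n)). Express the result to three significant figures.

t_s ≈ 7.20 s

Dividing through by 10.8: denominator becomes s² + 1.111 s + 2.046.
So ω_n = √2.046 = 1.43 rad/s and ζ = 1.111/(2·1.43) = 0.388.
t_s ≈ 4/(ζω_n) = 7.20 s.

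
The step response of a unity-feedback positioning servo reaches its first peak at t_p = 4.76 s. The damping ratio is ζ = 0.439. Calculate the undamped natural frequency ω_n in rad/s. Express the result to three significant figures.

ω_n ≈ 0.735 rad/s

Peak time t_p = π/ω_d, so ω_d = π/t_p = π/4.76 = 0.660 rad/s.
ω_n = ω_d/√(1−ζ²) = 0.660/√0.807 = 0.735 rad/s.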